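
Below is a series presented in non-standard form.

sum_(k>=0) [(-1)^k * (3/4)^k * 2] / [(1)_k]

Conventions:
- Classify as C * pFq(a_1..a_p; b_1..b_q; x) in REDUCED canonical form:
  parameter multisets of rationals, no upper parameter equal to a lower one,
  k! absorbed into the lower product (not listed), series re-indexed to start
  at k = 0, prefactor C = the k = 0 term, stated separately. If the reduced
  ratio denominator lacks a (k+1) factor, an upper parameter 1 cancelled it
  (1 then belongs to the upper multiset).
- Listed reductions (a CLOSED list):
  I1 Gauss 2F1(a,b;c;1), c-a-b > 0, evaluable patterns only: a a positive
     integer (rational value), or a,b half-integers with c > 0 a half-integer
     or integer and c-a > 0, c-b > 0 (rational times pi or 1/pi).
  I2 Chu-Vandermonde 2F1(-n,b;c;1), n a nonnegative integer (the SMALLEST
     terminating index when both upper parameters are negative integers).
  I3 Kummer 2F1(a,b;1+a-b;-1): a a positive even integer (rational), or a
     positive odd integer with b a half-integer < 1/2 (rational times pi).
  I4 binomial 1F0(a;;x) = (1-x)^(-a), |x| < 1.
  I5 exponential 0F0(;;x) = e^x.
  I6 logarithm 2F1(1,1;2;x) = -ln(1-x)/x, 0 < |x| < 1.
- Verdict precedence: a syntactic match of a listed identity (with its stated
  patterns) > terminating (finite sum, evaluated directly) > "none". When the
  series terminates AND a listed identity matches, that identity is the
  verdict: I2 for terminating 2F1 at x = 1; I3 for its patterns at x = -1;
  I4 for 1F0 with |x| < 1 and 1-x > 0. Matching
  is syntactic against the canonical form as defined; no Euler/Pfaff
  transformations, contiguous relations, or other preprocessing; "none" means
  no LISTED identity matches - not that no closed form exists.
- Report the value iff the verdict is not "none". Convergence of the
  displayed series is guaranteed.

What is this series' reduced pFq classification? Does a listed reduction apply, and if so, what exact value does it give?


The series (x = -3/4) is 0F0: upper {-}, lower {-}, prefactor 2. Verdict: the I5 exponential reduction fires (the 0F0 exponential series at x = -3/4). Sum: 2 * e^(-3/4).

Key step: x = (-3/4) and (1)_k (C = 2) is k! itself.
Ratio: r(k) = (-3/4) * 1 / [(k+1)] - rational; roots negated = parameters, x = (-3/4), C = 2.


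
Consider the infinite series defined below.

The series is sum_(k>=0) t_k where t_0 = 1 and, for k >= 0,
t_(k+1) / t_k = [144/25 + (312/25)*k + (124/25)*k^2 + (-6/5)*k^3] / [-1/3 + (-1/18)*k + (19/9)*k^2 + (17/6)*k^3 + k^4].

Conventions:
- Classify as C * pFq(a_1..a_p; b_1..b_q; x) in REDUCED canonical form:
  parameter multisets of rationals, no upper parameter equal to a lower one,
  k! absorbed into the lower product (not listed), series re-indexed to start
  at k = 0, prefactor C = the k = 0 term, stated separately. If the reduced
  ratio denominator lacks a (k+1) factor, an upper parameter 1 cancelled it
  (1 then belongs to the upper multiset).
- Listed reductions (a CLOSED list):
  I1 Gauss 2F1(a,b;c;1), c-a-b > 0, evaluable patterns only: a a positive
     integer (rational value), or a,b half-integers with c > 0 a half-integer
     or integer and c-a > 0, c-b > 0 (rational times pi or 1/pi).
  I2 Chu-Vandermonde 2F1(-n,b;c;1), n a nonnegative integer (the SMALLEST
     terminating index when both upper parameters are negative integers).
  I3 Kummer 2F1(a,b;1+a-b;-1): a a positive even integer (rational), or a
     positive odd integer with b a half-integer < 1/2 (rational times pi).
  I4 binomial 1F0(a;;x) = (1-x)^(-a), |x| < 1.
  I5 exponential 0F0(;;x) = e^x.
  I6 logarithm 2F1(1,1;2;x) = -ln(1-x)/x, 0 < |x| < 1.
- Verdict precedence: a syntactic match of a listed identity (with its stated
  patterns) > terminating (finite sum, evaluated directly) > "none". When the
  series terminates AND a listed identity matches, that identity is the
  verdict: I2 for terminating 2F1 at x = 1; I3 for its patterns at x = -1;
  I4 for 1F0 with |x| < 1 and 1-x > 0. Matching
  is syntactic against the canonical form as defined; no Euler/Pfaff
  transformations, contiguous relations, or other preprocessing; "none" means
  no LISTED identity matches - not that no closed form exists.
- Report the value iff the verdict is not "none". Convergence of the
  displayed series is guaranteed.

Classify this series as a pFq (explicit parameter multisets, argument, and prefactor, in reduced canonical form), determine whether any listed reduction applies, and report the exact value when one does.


Classification (C = 1): 2F2 with upper {-6, 6/5}, lower {-1/3, 3/2}, argument x = -6/5. Verdict: terminating - upper parameter -6 makes this a finite sum (last index 6), evaluated exactly. Hence: -78074472735019/469970703125.

Structural cue: with t_0 = 1, the ratio is unreduced: k + 2/3 divides both sides (prefactor 1).
Term ratio: r(k) = (-6/5) * (k-6) (k+6/5) / [(k-1/3) (k+3/2) (k+1)] - rational in k, leading ratio (-6/5); with t_0 = 1, classification follows.


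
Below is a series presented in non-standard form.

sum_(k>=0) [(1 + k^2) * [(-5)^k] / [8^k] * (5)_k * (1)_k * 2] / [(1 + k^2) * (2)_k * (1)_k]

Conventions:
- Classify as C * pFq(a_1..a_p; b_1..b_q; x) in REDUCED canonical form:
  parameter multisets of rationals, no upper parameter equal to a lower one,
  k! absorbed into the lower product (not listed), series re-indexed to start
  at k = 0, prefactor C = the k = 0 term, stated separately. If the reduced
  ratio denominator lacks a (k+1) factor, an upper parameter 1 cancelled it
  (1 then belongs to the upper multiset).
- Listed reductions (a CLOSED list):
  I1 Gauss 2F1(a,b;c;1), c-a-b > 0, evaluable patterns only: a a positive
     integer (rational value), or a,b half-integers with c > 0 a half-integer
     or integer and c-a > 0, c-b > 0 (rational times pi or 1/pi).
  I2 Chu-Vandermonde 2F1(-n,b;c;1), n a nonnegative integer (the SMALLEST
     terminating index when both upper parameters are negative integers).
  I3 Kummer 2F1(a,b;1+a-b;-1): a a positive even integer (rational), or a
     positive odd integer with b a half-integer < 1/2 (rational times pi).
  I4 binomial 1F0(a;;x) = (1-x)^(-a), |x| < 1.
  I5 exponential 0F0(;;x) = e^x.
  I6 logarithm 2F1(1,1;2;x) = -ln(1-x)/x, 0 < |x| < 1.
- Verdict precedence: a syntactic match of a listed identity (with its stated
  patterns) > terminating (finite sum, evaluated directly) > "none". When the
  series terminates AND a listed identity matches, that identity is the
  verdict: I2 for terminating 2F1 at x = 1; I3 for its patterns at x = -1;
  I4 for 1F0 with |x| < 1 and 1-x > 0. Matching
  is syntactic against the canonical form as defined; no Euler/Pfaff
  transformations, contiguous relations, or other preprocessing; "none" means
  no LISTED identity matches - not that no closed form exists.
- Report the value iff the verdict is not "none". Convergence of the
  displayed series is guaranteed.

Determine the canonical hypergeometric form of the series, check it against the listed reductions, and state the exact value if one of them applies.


Key step: with t_0 = 2, (1)_k (C = 2, x = -5/8) is k! itself.
Ratio: r(k) = (-5/8) * (k+1) (k+5) / [(k+2) (k+1)] - rational in k, leading ratio (-5/8); with t_0 = 2, classification follows.

The series (x = -5/8) is 2F1: upper {1, 5}, lower {2}, prefactor 2. Verdict: no listed reduction: x = -5/8 and upper {1, 5} fail every I1-I6 pattern.


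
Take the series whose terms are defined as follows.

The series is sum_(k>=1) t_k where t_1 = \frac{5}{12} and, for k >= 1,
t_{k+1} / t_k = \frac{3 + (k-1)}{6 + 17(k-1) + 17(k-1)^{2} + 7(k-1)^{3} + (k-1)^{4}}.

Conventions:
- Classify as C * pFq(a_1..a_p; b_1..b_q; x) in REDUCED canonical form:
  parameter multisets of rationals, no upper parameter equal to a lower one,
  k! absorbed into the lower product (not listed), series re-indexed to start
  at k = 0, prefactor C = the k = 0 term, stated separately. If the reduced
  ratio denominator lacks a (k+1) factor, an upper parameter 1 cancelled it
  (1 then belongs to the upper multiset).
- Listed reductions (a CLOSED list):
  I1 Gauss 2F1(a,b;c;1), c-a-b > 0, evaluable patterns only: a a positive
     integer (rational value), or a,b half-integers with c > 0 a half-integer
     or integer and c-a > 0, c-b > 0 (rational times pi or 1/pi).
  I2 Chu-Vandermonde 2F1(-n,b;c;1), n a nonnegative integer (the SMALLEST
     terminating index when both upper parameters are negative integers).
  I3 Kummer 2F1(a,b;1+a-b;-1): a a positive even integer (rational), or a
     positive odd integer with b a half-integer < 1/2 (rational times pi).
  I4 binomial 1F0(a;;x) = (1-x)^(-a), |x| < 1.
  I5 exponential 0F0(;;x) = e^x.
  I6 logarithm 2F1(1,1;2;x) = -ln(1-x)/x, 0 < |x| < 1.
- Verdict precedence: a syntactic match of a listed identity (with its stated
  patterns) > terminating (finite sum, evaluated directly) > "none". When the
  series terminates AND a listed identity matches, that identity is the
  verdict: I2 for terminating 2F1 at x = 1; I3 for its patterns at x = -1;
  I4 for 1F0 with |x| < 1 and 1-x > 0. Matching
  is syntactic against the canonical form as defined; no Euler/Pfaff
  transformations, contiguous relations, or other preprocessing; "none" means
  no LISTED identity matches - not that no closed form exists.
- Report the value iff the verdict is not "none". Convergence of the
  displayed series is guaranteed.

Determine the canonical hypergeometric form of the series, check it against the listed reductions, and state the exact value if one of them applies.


Key observation: from the first term \frac{5}{12}: roots of the ratio polynomials (C = 5/12, x = 1) are the negated parameters.
Consecutive-term ratio: r(k) = 1 * 1 / [(k+1) (k+2) (k+1)] - rational in k, leading ratio 1; with t_0 = \frac{5}{12}, classification follows.

x = 1 here; the reduced form reads 0F2, upper {-}, lower {1, 2}, C = \frac{5}{12}. Verdict: none - at argument 1 the multisets {-} ; {1, 2} match no listed identity.


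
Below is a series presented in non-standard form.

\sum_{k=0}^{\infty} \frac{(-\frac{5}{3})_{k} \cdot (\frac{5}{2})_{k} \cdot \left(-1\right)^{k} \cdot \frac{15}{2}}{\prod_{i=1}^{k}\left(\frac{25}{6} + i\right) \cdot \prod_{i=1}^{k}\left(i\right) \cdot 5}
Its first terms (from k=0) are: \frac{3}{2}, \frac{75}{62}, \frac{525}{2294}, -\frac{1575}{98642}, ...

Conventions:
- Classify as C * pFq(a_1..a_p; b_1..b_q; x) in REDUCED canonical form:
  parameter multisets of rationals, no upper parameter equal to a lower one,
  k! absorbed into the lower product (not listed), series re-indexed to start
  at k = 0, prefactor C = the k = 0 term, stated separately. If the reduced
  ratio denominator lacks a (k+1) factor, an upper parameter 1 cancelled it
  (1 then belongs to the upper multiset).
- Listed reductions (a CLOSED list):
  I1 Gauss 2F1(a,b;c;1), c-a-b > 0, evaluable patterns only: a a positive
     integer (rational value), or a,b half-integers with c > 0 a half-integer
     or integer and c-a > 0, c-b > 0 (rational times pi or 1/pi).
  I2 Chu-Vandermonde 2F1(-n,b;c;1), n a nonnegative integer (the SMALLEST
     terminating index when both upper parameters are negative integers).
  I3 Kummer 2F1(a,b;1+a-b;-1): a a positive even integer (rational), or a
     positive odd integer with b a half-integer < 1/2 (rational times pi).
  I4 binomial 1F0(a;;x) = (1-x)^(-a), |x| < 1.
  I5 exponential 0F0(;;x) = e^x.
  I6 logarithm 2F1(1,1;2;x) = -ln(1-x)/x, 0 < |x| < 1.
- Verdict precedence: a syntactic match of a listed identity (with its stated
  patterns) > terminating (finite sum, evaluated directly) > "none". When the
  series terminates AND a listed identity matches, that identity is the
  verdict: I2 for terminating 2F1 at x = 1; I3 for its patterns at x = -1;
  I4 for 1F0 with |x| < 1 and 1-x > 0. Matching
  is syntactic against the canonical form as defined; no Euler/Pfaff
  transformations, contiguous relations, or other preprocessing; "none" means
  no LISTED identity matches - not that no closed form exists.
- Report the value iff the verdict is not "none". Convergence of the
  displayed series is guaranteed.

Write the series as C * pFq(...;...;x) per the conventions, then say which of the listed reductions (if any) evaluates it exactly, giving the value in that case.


This is \frac{3}{2} * 2F1(-\frac{5}{3}, \frac{5}{2}; \frac{31}{6}; -1) in reduced canonical form. Verdict: no listed reduction: x = -1 and upper {-\frac{5}{3}, \frac{5}{2}} fail every I1-I6 pattern.

The tell: t_0 being \frac{3}{2}, the constant factors (C = 3/2, x = -1) combine into one prefactor.
Adjacent-term ratio: r(k) = -1 * (k-\frac{5}{3}) (k+\frac{5}{2}) / [(k+\frac{31}{6}) (k+1)] - rational; roots negated = parameters, x = -1, C = \frac{3}{2}.


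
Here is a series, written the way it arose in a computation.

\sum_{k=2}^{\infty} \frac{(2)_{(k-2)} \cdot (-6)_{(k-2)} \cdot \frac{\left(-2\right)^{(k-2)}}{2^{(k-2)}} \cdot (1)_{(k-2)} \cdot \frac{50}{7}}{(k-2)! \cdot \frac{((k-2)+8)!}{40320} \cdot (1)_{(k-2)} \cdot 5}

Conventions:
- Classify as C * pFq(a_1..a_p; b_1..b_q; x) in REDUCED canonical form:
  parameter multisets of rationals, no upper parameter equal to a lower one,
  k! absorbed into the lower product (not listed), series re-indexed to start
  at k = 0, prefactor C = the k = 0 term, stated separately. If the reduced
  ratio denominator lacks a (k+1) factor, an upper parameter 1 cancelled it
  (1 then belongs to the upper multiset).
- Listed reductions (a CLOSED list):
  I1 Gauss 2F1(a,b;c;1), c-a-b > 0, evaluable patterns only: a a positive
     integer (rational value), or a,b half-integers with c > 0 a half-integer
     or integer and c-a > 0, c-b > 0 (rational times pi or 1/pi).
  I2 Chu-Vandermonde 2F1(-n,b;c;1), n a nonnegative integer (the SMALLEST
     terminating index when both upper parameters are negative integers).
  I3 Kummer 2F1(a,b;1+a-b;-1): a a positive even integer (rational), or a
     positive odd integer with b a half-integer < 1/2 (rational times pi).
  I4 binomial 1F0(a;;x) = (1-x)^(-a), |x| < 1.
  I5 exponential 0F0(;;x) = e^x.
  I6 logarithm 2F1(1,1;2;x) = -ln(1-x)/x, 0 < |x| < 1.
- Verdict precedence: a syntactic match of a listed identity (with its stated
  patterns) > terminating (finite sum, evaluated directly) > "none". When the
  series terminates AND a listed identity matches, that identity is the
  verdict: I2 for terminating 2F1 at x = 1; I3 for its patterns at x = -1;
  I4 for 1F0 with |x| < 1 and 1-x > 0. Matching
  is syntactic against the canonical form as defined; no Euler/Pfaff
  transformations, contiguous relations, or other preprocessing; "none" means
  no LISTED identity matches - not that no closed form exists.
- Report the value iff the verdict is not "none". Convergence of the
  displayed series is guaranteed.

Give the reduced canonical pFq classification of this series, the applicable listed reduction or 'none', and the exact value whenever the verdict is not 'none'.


The tell: t_0 = \frac{10}{7} here, and the two k-th powers (prefactor 10/7) combine into one argument.
Step ratio: r(k) = -1 * (k-6) (k+2) / [(k+9) (k+1)] - rational; roots negated = parameters, x = -1, C = \frac{10}{7}.

Classification (C = \frac{10}{7}): 2F1 with upper {-6, 2}, lower {9}, argument x = -1. Verdict: Kummer (I3) fires (x = -1; c = 9 equals 1+a-b for upper {-6, 2}: listed pattern). Hence: \frac{40}{7}.


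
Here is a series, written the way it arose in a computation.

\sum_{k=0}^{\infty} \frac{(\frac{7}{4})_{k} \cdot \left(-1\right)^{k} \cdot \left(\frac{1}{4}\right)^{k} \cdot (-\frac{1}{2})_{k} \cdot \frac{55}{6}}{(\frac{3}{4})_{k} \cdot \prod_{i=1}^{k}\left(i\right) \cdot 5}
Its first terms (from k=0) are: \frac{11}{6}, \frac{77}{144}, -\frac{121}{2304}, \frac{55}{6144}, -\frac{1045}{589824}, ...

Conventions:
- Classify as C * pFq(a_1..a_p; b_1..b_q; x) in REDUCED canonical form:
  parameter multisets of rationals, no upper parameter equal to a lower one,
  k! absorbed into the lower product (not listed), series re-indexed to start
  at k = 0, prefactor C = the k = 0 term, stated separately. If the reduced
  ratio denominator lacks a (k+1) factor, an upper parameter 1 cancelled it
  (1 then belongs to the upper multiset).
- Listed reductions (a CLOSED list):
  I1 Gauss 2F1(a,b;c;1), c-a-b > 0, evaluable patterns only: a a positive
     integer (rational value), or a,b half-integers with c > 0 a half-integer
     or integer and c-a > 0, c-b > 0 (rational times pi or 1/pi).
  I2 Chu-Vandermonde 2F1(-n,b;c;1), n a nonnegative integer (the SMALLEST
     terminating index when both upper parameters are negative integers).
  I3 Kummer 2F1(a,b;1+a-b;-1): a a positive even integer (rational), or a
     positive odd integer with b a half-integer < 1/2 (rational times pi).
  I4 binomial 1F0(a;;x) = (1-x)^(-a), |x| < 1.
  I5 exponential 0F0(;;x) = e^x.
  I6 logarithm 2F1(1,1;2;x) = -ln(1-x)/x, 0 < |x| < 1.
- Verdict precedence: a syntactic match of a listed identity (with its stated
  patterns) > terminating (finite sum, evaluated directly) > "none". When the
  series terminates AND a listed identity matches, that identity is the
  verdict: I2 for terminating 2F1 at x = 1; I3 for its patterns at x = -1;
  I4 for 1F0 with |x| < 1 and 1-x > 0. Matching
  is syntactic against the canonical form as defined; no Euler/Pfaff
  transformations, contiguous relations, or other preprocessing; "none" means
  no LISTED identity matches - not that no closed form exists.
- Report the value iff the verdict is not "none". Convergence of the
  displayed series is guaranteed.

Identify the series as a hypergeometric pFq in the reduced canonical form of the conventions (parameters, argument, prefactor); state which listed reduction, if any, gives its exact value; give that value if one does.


Reduced: x = -\frac{1}{4}, 2F1, upper = {-\frac{1}{2}, \frac{7}{4}}, lower = {\frac{3}{4}}, C = \frac{11}{6}. Verdict: none here - no I1-I6 shape fits x = -\frac{1}{4} with lower {\frac{3}{4}}.

The tell: t_0 being \frac{11}{6}, the constant factors (C = 11/6, x = -1/4) combine into one prefactor.
Ratio: r(k) = -\frac{1}{4} * (k-\frac{1}{2}) (k+\frac{7}{4}) / [(k+\frac{3}{4}) (k+1)] - rational in k, leading ratio -\frac{1}{4}; with t_0 = \frac{11}{6}, classification follows.


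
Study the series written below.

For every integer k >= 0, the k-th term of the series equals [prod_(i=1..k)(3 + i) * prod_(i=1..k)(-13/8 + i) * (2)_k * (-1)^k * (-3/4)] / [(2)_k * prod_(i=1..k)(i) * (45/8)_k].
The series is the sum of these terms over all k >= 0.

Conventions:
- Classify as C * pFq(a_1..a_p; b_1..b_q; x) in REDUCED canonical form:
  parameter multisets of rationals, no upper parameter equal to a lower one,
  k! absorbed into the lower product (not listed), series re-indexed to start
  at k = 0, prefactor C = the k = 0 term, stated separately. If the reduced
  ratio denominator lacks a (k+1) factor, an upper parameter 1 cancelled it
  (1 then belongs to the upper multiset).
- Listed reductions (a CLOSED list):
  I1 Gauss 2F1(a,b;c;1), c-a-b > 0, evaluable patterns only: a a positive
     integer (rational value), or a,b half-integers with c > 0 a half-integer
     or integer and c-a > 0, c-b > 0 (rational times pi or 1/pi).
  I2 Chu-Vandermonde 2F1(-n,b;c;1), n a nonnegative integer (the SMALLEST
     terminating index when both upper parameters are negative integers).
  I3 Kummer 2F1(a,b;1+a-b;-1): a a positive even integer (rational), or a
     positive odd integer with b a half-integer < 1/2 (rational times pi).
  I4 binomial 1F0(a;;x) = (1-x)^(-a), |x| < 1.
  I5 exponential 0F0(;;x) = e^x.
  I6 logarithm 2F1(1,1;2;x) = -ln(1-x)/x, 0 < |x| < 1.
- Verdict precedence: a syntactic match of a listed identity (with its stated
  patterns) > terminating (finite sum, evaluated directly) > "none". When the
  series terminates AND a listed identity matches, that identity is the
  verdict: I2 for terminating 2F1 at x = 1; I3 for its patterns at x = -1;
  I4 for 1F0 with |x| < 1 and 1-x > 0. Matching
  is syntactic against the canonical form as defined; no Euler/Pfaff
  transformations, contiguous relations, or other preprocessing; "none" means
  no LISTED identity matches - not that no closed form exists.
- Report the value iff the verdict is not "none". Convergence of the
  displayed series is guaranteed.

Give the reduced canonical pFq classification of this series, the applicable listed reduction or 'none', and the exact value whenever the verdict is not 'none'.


Canonical form: C = -3/4 times 2F1 with upper {-5/8, 4}, lower {45/8}, x = -1. Verdict (x = -1): Kummer's theorem (I3) applies (x = -1; c = 45/8 equals 1+a-b for upper {-5/8, 4}: listed pattern). Hence: -1073/1024.

The tell: t_0 being -3/4, the running product (C = -3/4) telescopes to a rising factorial.
Step ratio: r(k) = (-1) * (k-5/8) (k+4) / [(k+45/8) (k+1)] - rational in k, leading ratio (-1); with t_0 = -3/4, classification follows.


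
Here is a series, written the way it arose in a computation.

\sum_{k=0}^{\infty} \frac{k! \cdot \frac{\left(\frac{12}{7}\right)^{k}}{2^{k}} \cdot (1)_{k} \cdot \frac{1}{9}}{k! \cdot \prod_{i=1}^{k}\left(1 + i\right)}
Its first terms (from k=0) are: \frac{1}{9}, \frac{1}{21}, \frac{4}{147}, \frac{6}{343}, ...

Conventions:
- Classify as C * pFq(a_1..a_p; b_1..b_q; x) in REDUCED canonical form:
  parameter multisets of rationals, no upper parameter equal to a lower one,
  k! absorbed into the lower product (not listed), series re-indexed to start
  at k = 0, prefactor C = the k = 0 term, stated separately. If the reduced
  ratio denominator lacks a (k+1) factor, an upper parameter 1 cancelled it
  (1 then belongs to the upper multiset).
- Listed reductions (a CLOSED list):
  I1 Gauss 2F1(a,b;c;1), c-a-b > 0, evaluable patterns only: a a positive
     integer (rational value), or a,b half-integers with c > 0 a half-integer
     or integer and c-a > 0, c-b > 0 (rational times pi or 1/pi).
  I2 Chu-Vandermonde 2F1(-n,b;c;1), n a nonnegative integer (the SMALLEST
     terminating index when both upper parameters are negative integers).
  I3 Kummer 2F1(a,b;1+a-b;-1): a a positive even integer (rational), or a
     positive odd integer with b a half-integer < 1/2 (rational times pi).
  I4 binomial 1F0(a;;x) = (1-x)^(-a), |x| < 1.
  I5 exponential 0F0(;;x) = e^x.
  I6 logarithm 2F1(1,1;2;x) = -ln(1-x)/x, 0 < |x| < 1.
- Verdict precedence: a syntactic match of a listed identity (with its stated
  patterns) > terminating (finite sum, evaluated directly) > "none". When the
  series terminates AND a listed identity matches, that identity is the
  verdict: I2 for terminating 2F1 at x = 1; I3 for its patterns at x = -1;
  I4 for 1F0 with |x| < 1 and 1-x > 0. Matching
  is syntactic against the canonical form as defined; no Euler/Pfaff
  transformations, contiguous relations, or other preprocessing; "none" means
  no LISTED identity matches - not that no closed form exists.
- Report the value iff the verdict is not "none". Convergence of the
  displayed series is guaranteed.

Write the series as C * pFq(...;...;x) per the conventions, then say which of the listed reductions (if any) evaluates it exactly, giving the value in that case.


Reduced: x = \frac{6}{7}, 2F1, upper = {1, 1}, lower = {2}, C = \frac{1}{9}. Verdict: the I6 logarithm reduction fires (the logarithm: parameters (1,1;2), x = \frac{6}{7}). Sum: \left(-\frac{7}{54}\right) \cdot \ln\left(\frac{1}{7}\right).

First insight: x = \frac{6}{7} and the factorial ratio (C = 1/9, x = 6/7) (k+a-1)!/(a-1)! is a rising factorial (a)_k.
Ratio: r(k) = \frac{6}{7} * (k+1) (k+1) / [(k+2) (k+1)] - rational; roots negated = parameters, x = \frac{6}{7}, C = \frac{1}{9}.


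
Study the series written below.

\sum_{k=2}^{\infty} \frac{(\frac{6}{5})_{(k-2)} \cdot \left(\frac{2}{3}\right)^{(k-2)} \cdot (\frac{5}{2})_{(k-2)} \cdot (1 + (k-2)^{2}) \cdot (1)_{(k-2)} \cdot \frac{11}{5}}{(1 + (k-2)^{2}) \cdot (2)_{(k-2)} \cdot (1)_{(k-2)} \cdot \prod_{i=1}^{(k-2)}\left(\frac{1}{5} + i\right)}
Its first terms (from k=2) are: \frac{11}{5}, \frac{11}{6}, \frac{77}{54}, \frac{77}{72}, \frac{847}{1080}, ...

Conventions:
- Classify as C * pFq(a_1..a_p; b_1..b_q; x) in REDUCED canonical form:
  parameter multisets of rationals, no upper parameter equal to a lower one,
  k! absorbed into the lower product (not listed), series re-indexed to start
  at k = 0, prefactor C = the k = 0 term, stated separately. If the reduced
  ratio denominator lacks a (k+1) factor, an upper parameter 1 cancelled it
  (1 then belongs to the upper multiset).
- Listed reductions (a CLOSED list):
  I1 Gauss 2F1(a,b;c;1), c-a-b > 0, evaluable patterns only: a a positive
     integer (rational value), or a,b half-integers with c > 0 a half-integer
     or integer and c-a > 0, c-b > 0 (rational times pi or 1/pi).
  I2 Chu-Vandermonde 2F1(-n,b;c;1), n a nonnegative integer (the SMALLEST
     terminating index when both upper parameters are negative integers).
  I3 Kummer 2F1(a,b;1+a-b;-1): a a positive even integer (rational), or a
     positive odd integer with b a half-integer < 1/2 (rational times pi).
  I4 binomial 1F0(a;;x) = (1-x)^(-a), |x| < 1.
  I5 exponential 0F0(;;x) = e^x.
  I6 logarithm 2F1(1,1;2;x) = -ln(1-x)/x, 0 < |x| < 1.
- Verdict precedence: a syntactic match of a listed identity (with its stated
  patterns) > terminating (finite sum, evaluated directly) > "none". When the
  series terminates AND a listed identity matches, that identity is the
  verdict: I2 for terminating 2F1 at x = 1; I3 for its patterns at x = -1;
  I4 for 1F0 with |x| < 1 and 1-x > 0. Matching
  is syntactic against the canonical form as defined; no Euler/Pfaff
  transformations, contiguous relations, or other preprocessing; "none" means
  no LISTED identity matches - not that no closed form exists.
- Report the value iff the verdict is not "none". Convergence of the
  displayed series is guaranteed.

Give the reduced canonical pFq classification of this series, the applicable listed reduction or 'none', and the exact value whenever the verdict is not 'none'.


This is \frac{11}{5} * 2F1(1, \frac{5}{2}; 2; \frac{2}{3}) in reduced canonical form. Verdict: none - this 2F1 at x = \frac{2}{3} matches no listed pattern, and upper {1, \frac{5}{2}} holds no stopper.

First insight: from the first term \frac{11}{5}: (1)_k (C = 11/5, x = 2/3) is k! itself.
Adjacent-term ratio: r(k) = \frac{2}{3} * (k+1) (k+\frac{5}{2}) / [(k+2) (k+1)] ; factor over Q: parameters, x = \frac{2}{3}, and C = \frac{11}{5}.


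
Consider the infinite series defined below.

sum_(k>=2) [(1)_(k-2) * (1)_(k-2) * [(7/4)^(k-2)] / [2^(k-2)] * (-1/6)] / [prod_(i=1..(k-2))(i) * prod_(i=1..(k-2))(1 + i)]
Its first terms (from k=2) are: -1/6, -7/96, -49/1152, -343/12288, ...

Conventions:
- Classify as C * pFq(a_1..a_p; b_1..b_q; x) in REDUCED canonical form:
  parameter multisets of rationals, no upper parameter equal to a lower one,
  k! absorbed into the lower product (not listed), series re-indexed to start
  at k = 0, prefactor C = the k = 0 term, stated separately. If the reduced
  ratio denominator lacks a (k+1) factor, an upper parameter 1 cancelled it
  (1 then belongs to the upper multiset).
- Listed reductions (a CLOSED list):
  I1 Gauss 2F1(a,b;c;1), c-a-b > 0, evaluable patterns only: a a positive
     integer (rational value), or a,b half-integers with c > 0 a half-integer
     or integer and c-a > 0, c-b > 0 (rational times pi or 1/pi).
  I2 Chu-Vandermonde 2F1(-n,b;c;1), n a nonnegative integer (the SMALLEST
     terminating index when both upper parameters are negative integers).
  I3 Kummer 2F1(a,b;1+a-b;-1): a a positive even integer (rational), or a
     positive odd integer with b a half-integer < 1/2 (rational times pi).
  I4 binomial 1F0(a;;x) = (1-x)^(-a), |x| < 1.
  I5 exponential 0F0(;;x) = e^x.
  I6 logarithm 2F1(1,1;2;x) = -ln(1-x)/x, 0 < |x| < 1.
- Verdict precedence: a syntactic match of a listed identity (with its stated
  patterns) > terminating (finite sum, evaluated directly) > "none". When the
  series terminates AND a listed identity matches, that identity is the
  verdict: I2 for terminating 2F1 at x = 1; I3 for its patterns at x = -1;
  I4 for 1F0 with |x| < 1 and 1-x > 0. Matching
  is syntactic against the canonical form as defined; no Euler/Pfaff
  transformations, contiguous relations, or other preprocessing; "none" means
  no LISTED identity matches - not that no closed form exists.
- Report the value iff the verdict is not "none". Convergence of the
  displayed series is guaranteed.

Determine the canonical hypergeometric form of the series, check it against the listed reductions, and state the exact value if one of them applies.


Prefactor -1/6, argument 7/8: 2F1 with upper {1, 1} over lower {2}. Verdict: the I6 logarithm reduction matches (the logarithm: parameters (1,1;2), x = 7/8). Exact value: (4/21) * ln(1/8).

Key step: t_0 being -1/6, the two k-th powers (prefactor -1/6) combine into one argument.
Ratio: r(k) = (7/8) * (k+1) (k+1) / [(k+2) (k+1)] ; factor over Q: parameters, x = (7/8), and C = -1/6.


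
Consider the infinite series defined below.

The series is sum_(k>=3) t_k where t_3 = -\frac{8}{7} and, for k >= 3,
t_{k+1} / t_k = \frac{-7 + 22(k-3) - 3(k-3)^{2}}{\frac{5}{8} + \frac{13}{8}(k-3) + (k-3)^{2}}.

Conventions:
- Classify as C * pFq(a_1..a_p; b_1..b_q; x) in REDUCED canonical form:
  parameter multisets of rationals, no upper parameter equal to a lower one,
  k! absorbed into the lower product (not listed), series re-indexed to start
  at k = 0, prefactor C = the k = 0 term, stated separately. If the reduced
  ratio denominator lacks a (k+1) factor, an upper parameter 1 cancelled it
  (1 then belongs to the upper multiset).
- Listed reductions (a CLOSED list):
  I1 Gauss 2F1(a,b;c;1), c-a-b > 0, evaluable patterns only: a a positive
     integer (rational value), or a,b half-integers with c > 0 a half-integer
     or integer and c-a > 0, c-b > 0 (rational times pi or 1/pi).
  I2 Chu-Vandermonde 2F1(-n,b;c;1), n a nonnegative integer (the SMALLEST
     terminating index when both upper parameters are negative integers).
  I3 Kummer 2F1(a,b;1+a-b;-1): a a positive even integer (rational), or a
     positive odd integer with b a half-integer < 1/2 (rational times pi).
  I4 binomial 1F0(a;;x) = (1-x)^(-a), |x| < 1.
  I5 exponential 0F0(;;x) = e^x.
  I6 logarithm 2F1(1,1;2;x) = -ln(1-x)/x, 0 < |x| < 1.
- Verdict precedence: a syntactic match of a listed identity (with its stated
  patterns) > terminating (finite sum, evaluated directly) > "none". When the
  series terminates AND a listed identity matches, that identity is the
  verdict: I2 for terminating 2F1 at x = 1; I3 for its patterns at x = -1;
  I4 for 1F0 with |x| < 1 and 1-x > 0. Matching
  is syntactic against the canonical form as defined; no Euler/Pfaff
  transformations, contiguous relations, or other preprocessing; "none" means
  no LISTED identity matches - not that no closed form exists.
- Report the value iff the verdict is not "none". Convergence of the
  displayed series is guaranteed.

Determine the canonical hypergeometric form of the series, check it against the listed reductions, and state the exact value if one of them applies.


With C = -\frac{8}{7}: the canonical form is 2F1(-7, -\frac{1}{3}; \frac{5}{8}; -3). Verdict: terminating - upper parameter -7 makes this a finite sum (last index 7), evaluated exactly. Sum: \frac{360563812184}{232878555}.

Structural cue: t_0 being -\frac{8}{7}, factor the ratio over Q (C = -8/7): negated roots = parameters.
Ratio: r(k) = -3 * (k-7) (k-\frac{1}{3}) / [(k+\frac{5}{8}) (k+1)] - rational in k. x = -3; t_0 = -\frac{8}{7}; negate the roots.


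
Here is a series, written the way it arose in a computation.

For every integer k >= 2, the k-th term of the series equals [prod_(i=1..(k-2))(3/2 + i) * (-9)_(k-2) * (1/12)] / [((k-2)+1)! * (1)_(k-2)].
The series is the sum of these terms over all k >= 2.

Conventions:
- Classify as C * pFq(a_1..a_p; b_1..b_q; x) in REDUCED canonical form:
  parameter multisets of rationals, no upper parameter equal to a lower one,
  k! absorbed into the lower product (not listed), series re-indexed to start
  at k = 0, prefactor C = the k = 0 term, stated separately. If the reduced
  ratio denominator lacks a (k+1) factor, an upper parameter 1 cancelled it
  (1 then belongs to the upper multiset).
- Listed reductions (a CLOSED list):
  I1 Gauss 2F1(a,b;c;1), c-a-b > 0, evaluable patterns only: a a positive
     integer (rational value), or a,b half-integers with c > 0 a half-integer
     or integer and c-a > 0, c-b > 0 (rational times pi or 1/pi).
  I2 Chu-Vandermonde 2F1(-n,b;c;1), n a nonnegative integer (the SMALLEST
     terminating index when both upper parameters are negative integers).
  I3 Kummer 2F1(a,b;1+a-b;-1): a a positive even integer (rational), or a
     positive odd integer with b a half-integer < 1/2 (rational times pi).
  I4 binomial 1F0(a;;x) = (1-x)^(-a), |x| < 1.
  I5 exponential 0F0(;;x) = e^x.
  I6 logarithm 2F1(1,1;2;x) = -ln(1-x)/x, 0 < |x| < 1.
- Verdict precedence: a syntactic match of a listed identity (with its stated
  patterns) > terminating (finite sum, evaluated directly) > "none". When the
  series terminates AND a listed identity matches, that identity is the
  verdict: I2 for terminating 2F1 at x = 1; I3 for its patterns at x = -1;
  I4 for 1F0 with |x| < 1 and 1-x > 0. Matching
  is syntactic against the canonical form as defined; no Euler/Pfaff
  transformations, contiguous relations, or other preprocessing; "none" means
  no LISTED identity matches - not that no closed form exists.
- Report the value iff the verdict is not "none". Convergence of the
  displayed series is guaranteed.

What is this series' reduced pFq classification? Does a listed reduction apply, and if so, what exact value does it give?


The series (x = 1) is 2F1: upper {-9, 5/2}, lower {2}, prefactor 1/12. Verdict: the Chu-Vandermonde identity I2 matches (terminating 2F1 at x = 1 with n = 9, b = 5/2, c = 2). Hence: -143/1572864.

Key step: x = 1 and the running product (prefactor 1/12) telescopes to a rising factorial.
Adjacent-term ratio: r(k) = 1 * (k-9) (k+5/2) / [(k+2) (k+1)] ; factor over Q: parameters, x = 1, and C = 1/12.


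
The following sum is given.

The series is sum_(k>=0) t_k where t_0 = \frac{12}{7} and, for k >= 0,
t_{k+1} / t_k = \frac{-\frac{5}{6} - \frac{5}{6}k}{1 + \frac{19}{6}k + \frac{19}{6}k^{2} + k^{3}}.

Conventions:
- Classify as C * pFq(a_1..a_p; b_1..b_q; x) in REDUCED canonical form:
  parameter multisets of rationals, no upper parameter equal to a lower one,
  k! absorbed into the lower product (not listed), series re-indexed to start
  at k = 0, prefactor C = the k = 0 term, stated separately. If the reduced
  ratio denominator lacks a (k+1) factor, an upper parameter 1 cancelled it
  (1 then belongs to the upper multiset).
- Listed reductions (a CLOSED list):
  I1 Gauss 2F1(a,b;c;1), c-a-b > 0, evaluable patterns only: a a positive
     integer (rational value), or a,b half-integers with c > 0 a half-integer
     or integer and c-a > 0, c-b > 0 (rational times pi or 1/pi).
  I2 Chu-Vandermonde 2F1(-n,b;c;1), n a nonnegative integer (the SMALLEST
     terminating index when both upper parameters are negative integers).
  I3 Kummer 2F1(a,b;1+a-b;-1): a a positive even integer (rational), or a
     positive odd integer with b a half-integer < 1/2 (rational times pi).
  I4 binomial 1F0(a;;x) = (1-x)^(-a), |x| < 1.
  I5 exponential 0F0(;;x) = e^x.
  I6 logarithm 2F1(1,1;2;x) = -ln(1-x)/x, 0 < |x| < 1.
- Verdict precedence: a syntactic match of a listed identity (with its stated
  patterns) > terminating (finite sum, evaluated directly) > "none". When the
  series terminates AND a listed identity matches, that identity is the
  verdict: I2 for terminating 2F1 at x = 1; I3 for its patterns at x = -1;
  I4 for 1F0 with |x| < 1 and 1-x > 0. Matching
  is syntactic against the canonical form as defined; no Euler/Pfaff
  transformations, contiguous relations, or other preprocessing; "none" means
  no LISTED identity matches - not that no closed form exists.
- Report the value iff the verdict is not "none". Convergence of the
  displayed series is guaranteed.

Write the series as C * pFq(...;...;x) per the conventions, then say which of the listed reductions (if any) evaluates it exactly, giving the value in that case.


Classification (C = \frac{12}{7}): 1F2 with upper {1}, lower {\frac{2}{3}, \frac{3}{2}}, argument x = -\frac{5}{6}. Verdict: none. Every listed pattern misses the 1F2 form at -\frac{5}{6}, upper {1}.

First insight: x = -\frac{5}{6} and the expanded ratio factors over Q; C = 12/7, x = -5/6, roots give parameters.
Term ratio: r(k) = -\frac{5}{6} * (k+1) / [(k+\frac{2}{3}) (k+\frac{3}{2}) (k+1)] - rational in k. x = -\frac{5}{6}; t_0 = \frac{12}{7}; negate the roots.


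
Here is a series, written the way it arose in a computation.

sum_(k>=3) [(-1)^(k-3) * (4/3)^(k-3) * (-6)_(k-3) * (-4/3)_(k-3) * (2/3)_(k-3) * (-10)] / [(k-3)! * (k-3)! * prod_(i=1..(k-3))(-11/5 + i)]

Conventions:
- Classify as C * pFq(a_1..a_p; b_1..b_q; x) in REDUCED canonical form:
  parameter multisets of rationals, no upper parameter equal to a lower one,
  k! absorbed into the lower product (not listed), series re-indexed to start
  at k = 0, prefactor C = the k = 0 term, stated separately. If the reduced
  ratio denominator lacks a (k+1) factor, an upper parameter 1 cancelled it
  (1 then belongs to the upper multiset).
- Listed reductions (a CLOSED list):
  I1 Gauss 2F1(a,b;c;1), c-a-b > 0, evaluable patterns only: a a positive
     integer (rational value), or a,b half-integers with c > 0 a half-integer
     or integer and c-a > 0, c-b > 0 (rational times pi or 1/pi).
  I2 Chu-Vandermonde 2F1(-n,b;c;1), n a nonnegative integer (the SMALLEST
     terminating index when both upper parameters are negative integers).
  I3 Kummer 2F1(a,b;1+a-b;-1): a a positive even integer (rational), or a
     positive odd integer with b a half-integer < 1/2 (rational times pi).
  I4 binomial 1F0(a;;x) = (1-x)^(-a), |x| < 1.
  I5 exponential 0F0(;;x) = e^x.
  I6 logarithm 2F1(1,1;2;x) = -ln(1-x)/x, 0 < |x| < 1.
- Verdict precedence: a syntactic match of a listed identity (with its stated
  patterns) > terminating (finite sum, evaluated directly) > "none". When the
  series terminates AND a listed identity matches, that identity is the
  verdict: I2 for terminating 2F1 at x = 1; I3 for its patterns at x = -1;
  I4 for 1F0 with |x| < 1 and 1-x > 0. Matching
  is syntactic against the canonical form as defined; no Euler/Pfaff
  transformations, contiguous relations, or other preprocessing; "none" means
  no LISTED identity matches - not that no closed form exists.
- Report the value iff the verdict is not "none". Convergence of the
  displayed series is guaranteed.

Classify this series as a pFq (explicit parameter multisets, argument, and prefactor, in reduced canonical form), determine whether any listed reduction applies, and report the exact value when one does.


x = -4/3 here; the reduced form reads 3F2, upper {-6, -4/3, 2/3}, lower {-6/5, 1}, C = -10. Verdict: terminating. (-6)_k vanishes past k = 6, leaving a 7-term sum, computed directly. Sum: -2122038565167530/1788720397713.

Key observation: with t_0 = -10, the lower running product (C = -10) is a rising factorial.
Ratio: r(k) = (-4/3) * (k-6) (k-4/3) (k+2/3) / [(k-6/5) (k+1) (k+1)] - rational; roots negated = parameters, x = (-4/3), C = -10.


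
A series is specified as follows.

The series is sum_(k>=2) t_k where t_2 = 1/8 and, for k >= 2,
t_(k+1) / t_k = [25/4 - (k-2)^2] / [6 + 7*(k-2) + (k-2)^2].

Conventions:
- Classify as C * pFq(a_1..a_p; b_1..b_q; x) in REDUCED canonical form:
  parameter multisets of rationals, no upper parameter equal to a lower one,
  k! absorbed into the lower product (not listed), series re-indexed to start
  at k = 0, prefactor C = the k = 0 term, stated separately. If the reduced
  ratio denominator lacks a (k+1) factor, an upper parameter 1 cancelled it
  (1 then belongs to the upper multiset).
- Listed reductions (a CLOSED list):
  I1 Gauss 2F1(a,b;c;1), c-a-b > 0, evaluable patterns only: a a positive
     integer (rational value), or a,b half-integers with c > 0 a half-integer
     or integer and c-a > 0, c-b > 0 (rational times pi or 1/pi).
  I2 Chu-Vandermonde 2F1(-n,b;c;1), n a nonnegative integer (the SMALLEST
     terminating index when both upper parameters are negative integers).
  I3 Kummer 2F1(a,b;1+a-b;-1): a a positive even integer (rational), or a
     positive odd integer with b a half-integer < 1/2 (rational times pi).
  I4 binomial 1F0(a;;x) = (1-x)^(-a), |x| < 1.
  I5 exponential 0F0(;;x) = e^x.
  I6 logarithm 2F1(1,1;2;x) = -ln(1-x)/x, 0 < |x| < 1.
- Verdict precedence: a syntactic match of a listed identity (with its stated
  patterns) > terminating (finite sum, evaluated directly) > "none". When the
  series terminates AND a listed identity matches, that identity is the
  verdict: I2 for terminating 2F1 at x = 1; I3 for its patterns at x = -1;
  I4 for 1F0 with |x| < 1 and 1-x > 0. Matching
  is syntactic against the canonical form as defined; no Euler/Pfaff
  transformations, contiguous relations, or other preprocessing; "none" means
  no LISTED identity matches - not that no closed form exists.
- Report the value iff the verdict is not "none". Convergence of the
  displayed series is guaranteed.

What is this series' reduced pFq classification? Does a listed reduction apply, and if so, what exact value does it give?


Key observation: with t_0 = 1/8, the expanded ratio factors over Q; C = 1/8, x = -1, roots give parameters.
Adjacent-term ratio: r(k) = (-1) * (k-5/2) (k+5/2) / [(k+6) (k+1)] - rational in k. x = (-1); t_0 = 1/8; negate the roots.

At argument -1: a 2F1 with upper {-5/2, 5/2}, lower {6}, scaled by C = 1/8. Verdict: none. Every listed pattern misses the 2F1 form at -1, upper {-5/2, 5/2}.
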